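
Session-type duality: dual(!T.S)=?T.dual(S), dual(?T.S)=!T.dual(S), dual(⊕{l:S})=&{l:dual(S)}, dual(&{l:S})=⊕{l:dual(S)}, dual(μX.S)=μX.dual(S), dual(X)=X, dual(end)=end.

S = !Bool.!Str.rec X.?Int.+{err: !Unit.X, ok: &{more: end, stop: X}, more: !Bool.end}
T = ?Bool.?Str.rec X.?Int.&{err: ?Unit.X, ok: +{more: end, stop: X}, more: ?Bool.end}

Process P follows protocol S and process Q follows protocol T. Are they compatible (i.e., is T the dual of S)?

!Bool vs ?Bool  match
  !Str vs ?Str  match
    rec X vs rec X  match (rec unchanged)
      ?Int vs ?Int  ✗ same direction on both sides — not dual

NO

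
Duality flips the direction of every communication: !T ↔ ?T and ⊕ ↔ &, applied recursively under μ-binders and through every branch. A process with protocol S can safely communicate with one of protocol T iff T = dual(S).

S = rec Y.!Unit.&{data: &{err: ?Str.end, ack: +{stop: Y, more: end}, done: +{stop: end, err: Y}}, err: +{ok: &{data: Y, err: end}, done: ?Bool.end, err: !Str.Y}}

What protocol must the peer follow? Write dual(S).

rec Y → rec Y  (μ self-dual)
  !Unit → ?Unit
    &{data,err} → +{data,err}  (offer→select)
      • data:
        &{err,ack,done} → +{err,ack,done}  (offer→select)
          • err:
            ?Str → !Str
              dual(end) = end
          • ack:
            +{stop,more} → &{stop,more}  (internal→external)
              • stop:
                dual(Y) = Y
              • more:
                dual(end) = end
          • done:
            +{stop,err} → &{stop,err}  (internal→external)
              • stop:
                dual(end) = end
              • err:
                dual(Y) = Y
      • err:
        +{ok,done,err} → &{ok,done,err}  (internal→external)
          • ok:
            &{data,err} → +{data,err}  (offer→select)
              • data:
                dual(Y) = Y
              • err:
                dual(end) = end
          • done:
            ?Bool → !Bool
              dual(end) = end
          • err:
            !Str → ?Str
              dual(Y) = Y

rec Y.?Unit.+{data: +{err: !Str.end, ack: &{stop: Y, more: end}, done: &{stop: end, err: Y}}, err: &{ok: +{data: Y, err: end}, done: !Bool.end, err: ?Str.Y}}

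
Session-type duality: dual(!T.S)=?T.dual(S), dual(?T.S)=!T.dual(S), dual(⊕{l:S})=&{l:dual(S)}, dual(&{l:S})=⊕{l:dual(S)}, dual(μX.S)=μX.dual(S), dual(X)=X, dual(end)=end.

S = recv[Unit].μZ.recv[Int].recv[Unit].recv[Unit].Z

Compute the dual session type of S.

recv[Unit] → send[Unit]
  μZ → μZ  (binder kept)
    recv[Int] → send[Int]
      recv[Unit] → send[Unit]
        recv[Unit] → send[Unit]
          dual(Z) = Z

send[Unit].μZ.send[Int].send[Unit].send[Unit].Z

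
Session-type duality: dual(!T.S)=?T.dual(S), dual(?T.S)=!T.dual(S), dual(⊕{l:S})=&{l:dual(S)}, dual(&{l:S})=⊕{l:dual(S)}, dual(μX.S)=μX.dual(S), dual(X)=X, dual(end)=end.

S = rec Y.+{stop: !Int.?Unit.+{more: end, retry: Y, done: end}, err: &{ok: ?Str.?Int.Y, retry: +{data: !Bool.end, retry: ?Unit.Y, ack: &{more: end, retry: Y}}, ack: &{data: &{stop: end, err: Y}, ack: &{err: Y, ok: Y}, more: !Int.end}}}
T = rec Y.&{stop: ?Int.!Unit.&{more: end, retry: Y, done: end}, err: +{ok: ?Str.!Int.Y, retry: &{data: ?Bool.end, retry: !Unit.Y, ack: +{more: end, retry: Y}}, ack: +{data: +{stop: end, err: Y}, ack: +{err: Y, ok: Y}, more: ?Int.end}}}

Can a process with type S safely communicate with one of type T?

NO

rec Y | rec Y  ✓ (binder kept)
  +{stop,err} | &{stop,err}  ✓ label sets agree
    [stop]
      !Int | ?Int  ✓
        ?Unit | !Unit  ✓
          +{more,retry,done} | &{more,retry,done}  ✓ label sets agree
            [more]
              end | end  ✓
            [retry]
              Y | Y  ✓
            [done]
              end | end  ✓
    [err]
      &{ok,retry,ack} | +{ok,retry,ack}  ✓ label sets agree
        [ok]
          ?Str | ?Str  ✗ same direction on both sides — not dual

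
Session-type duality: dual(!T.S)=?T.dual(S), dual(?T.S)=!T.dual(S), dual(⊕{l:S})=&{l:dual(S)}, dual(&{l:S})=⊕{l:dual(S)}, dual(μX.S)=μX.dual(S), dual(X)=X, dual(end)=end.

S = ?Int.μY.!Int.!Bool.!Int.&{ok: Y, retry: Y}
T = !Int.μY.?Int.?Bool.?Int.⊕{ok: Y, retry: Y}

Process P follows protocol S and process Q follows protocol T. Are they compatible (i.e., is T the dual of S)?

YES

?Int ‖ !Int  ok
  μY ‖ μY  ok (rec unchanged)
    !Int ‖ ?Int  ok
      !Bool ‖ ?Bool  ok
        !Int ‖ ?Int  ok
          &{ok,retry} ‖ ⊕{ok,retry}  ok labels match
            • ok:
              Y ‖ Y  ok
            • retry:
              Y ‖ Y  ok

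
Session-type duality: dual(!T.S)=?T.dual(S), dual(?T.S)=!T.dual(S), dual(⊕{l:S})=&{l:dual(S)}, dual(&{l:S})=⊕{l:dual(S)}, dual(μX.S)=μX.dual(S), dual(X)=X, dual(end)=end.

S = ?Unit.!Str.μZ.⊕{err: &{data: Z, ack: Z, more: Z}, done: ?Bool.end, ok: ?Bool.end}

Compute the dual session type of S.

?Unit = !Unit
  !Str = ?Str
    μZ = μZ  (rec unchanged)
      ⊕{err,done,ok} = &{err,done,ok}  (⊕→&)
        [err]
          &{data,ack,more} = ⊕{data,ack,more}  (&→⊕)
            [data]
              Z self-dual
            [ack]
              Z self-dual
            [more]
              Z self-dual
        [done]
          ?Bool = !Bool
            end self-dual
        [ok]
          ?Bool = !Bool
            end self-dual

!Unit.?Str.μZ.&{err: ⊕{data: Z, ack: Z, more: Z}, done: !Bool.end, ok: !Bool.end}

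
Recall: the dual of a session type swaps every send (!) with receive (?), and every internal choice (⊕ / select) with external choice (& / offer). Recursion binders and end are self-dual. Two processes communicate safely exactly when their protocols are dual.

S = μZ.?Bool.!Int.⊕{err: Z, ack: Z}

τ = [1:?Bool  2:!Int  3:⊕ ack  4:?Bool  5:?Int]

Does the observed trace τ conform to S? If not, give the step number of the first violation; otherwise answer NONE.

@1 ?Bool  ok  now at !Int.⊕{err: μZ.…, ack: μZ.…}
@2 !Int  ok  now at ⊕{err: μZ.…, ack: μZ.…}
@3 ⊕ ack  ok  now at μZ.…
@4 ?Bool  ok  now at !Int.⊕{err: μZ.…, ack: μZ.…}
@5 got ?Int, protocol expects !Int  ✗

5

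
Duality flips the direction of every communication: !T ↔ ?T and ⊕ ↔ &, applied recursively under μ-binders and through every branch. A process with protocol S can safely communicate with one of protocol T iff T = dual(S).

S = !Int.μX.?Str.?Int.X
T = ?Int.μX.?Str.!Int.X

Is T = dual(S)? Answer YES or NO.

!Int vs ?Int  match
  μX vs μX  match (rec unchanged)
    ?Str vs ?Str  ✗ same direction on both sides — not dual

NO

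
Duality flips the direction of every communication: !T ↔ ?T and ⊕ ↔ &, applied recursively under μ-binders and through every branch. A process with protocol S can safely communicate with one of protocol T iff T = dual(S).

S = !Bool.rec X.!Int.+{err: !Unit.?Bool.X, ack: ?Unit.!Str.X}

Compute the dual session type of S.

?Bool.rec X.?Int.&{err: ?Unit.!Bool.X, ack: !Unit.?Str.X}

!Bool → ?Bool
  rec X → rec X  (μ self-dual)
    !Int → ?Int
      +{err,ack} → &{err,ack}  (select→offer)
        [err]
          !Unit → ?Unit
            ?Bool → !Bool
              X ↦ X
        [ack]
          ?Unit → !Unit
            !Str → ?Str
              X ↦ X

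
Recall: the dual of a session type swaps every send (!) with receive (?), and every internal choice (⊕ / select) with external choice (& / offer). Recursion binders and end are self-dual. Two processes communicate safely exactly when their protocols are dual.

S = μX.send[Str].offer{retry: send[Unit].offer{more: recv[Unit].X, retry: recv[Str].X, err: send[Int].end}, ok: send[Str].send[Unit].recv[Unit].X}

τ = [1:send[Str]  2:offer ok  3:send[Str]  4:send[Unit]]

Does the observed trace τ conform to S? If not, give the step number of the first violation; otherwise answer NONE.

@1 send[Str]  ✓  state: offer{retry: send[Unit].offer{more: recv[Unit].μX.…, retry: recv[Str].μX.…, err: send[Int].end}, ok: send[Str].send[Unit].recv[Unit].μX.…}
@2 offer ok  ✓  state: send[Str].send[Unit].recv[Unit].μX.…
@3 send[Str]  ✓  state: send[Unit].recv[Unit].μX.…
@4 send[Unit]  ✓  state: recv[Unit].μX.…
all 4 steps conform

NONE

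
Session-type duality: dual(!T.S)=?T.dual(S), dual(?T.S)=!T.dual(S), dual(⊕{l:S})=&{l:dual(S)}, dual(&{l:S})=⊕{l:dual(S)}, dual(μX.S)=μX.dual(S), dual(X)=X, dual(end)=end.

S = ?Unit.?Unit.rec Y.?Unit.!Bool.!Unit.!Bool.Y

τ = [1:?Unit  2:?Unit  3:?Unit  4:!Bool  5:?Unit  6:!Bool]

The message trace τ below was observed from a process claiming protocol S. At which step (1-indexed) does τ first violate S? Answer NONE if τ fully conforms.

5

@1 ?Unit  match  now at ?Unit.rec Y.…
@2 ?Unit  match  now at rec Y.…
@3 ?Unit  match  now at !Bool.!Unit.!Bool.rec Y.…
@4 !Bool  match  now at !Unit.!Bool.rec Y.…
@5 got ?Unit, protocol expects !Unit  ✗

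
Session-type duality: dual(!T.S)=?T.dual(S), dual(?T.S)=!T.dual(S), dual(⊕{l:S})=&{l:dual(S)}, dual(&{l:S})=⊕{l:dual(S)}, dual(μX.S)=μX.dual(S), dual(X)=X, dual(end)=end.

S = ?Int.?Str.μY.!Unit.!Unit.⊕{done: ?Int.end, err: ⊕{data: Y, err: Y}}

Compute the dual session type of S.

?Int ↦ !Int
  ?Str ↦ !Str
    μY ↦ μY  (μ self-dual)
      !Unit ↦ ?Unit
        !Unit ↦ ?Unit
          ⊕{done,err} ↦ &{done,err}  (internal→external)
            • done:
              ?Int ↦ !Int
                end self-dual
            • err:
              ⊕{data,err} ↦ &{data,err}  (internal→external)
                • data:
                  Y self-dual
                • err:
                  Y self-dual

!Int.!Str.μY.?Unit.?Unit.&{done: !Int.end, err: &{data: Y, err: Y}}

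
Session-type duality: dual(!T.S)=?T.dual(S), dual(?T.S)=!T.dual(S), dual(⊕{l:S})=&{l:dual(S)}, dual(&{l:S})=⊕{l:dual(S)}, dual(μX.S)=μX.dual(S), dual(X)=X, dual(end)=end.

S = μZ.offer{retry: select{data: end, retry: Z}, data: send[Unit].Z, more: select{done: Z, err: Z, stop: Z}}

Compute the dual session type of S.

μZ = μZ  (binder kept)
  offer{retry,data,more} = select{retry,data,more}  (&→⊕)
    [retry]
      select{data,retry} = offer{data,retry}  (select→offer)
        [data]
          end ↦ end
        [retry]
          Z ↦ Z
    [data]
      send[Unit] = recv[Unit]
        Z ↦ Z
    [more]
      select{done,err,stop} = offer{done,err,stop}  (select→offer)
        [done]
          Z ↦ Z
        [err]
          Z ↦ Z
        [stop]
          Z ↦ Z

μZ.select{retry: offer{data: end, retry: Z}, data: recv[Unit].Z, more: offer{done: Z, err: Z, stop: Z}}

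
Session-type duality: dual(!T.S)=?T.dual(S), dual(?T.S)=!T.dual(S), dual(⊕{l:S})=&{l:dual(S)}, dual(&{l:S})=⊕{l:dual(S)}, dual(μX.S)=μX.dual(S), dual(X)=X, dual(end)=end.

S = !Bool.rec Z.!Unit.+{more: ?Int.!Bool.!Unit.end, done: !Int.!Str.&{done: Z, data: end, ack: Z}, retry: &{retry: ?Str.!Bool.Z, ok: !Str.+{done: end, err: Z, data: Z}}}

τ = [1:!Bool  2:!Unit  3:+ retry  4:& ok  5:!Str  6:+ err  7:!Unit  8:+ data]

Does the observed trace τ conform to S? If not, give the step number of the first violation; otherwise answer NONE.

step 1: !Bool  ok  cont: rec Z.…
step 2: !Unit  ok  cont: +{more: ?Int.!Bool.!Unit.end, done: !Int.!Str.&{done: rec Z.…, data: end, ack: rec Z.…}, retry: &{retry: ?Str.!Bool.rec Z.…, ok: !Str.+{done: end, err: rec Z.…, data: rec Z.…}}}
step 3: + retry  ok  cont: &{retry: ?Str.!Bool.rec Z.…, ok: !Str.+{done: end, err: rec Z.…, data: rec Z.…}}
step 4: & ok  ok  cont: !Str.+{done: end, err: rec Z.…, data: rec Z.…}
step 5: !Str  ok  cont: +{done: end, err: rec Z.…, data: rec Z.…}
step 6: + err  ok  cont: rec Z.…
step 7: !Unit  ok  cont: +{more: ?Int.!Bool.!Unit.end, done: !Int.!Str.&{done: rec Z.…, data: end, ack: rec Z.…}, retry: &{retry: ?Str.!Bool.rec Z.…, ok: !Str.+{done: end, err: rec Z.…, data: rec Z.…}}}
step 8: got + data, protocol expects + more or + done or + retry  ✗

8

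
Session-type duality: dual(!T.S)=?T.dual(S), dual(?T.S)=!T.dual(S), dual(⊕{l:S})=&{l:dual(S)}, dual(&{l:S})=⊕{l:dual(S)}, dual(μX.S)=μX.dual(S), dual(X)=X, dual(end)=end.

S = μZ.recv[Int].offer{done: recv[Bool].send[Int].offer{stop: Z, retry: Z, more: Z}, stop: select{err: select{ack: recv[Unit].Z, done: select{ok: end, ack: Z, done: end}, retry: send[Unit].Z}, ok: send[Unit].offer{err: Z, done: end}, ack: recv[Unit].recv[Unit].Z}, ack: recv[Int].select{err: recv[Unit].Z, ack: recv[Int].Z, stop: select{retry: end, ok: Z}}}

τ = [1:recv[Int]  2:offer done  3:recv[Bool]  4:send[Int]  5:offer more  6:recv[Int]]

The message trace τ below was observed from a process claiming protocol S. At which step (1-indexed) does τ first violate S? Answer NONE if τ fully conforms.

[1] recv[Int]  ok  cont: offer{done: recv[Bool].send[Int].offer{stop: μZ.…, retry: μZ.…, more: μZ.…}, stop: select{err: select{ack: recv[Unit].μZ.…, done: select{ok: end, ack: μZ.…, done: end}, retry: send[Unit].μZ.…}, ok: send[Unit].offer{err: μZ.…, done: end}, ack: recv[Unit].recv[Unit].μZ.…}, ack: recv[Int].select{err: recv[Unit].μZ.…, ack: recv[Int].μZ.…, stop: select{retry: end, ok: μZ.…}}}
[2] offer done  ok  cont: recv[Bool].send[Int].offer{stop: μZ.…, retry: μZ.…, more: μZ.…}
[3] recv[Bool]  ok  cont: send[Int].offer{stop: μZ.…, retry: μZ.…, more: μZ.…}
[4] send[Int]  ok  cont: offer{stop: μZ.…, retry: μZ.…, more: μZ.…}
[5] offer more  ok  cont: μZ.…
[6] recv[Int]  ok  cont: offer{done: recv[Bool].send[Int].offer{stop: μZ.…, retry: μZ.…, more: μZ.…}, stop: select{err: select{ack: recv[Unit].μZ.…, done: select{ok: end, ack: μZ.…, done: end}, retry: send[Unit].μZ.…}, ok: send[Unit].offer{err: μZ.…, done: end}, ack: recv[Unit].recv[Unit].μZ.…}, ack: recv[Int].select{err: recv[Unit].μZ.…, ack: recv[Int].μZ.…, stop: select{retry: end, ok: μZ.…}}}
all 6 steps conform

NONE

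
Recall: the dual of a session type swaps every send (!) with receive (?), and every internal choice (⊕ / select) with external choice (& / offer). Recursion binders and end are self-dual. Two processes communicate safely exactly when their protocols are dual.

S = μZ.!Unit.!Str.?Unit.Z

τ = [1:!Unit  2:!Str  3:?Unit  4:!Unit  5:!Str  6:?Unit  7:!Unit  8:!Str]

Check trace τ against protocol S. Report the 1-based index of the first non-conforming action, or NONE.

step 1: !Unit  match  residual = !Str.?Unit.μZ.…
step 2: !Str  match  residual = ?Unit.μZ.…
step 3: ?Unit  match  residual = μZ.…
step 4: !Unit  match  residual = !Str.?Unit.μZ.…
step 5: !Str  match  residual = ?Unit.μZ.…
step 6: ?Unit  match  residual = μZ.…
step 7: !Unit  match  residual = !Str.?Unit.μZ.…
step 8: !Str  match  residual = ?Unit.μZ.…
all 8 steps conform

NONE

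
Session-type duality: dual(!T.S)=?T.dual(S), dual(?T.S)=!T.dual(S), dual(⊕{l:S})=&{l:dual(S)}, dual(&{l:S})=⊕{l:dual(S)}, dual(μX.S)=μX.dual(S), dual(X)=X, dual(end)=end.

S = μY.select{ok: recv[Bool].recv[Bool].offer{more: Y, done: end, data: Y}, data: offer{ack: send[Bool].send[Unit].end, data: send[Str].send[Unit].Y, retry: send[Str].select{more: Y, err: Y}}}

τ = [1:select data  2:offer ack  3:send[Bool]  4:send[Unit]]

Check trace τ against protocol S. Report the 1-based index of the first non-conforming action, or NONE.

@1 select data  match  now at offer{ack: send[Bool].send[Unit].end, data: send[Str].send[Unit].μY.…, retry: send[Str].select{more: μY.…, err: μY.…}}
@2 offer ack  match  now at send[Bool].send[Unit].end
@3 send[Bool]  match  now at send[Unit].end
@4 send[Unit]  match  now at end
trace exhausted — no violation

NONE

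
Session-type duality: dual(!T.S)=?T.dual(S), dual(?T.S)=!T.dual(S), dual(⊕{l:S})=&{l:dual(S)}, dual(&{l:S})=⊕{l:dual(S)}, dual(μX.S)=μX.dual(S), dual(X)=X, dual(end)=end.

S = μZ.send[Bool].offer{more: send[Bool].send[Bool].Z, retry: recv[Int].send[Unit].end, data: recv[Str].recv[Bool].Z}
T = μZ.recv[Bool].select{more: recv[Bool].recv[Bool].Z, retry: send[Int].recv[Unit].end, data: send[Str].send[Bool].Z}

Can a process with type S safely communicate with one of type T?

YES

μZ ‖ μZ  ✓ (binder kept)
  send[Bool] ‖ recv[Bool]  ✓
    offer{more,retry,data} ‖ select{more,retry,data}  ✓ same labels
      case more:
        send[Bool] ‖ recv[Bool]  ✓
          send[Bool] ‖ recv[Bool]  ✓
            Z ‖ Z  ✓
      case retry:
        recv[Int] ‖ send[Int]  ✓
          send[Unit] ‖ recv[Unit]  ✓
            end ‖ end  ✓
      case data:
        recv[Str] ‖ send[Str]  ✓
          recv[Bool] ‖ send[Bool]  ✓
            Z ‖ Z  ✓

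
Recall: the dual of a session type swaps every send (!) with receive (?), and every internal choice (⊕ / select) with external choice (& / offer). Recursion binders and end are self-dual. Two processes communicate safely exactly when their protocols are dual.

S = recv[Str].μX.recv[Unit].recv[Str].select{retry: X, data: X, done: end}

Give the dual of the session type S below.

recv[Str] ↦ send[Str]
  μX ↦ μX  (μ self-dual)
    recv[Unit] ↦ send[Unit]
      recv[Str] ↦ send[Str]
        select{retry,data,done} ↦ offer{retry,data,done}  (select→offer)
          case retry:
            dual(X) = X
          case data:
            dual(X) = X
          case done:
            dual(end) = end

send[Str].μX.send[Unit].send[Str].offer{retry: X, data: X, done: end}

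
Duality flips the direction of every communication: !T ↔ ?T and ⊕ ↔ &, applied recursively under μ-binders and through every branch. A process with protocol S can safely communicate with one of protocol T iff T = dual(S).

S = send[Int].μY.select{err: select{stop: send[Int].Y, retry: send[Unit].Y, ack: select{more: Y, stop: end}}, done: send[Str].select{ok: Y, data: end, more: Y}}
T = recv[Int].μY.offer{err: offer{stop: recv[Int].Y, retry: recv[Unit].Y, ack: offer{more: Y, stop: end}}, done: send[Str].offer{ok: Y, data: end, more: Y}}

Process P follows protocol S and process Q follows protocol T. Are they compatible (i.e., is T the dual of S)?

send[Int] ‖ recv[Int]  match
  μY ‖ μY  match (μ self-dual)
    select{err,done} ‖ offer{err,done}  match label sets agree
      • err:
        select{stop,retry,ack} ‖ offer{stop,retry,ack}  match label sets agree
          • stop:
            send[Int] ‖ recv[Int]  match
              Y ‖ Y  match
          • retry:
            send[Unit] ‖ recv[Unit]  match
              Y ‖ Y  match
          • ack:
            select{more,stop} ‖ offer{more,stop}  match label sets agree
              • more:
                Y ‖ Y  match
              • stop:
                end ‖ end  match
      • done:
        send[Str] ‖ send[Str]  ✗ same direction on both sides — not dual

NO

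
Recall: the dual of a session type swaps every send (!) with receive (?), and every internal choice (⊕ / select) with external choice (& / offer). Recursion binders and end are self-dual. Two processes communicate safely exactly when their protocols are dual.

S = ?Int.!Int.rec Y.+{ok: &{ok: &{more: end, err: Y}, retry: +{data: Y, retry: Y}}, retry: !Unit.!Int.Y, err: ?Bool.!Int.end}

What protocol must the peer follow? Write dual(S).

?Int → !Int
  !Int → ?Int
    rec Y → rec Y  (binder kept)
      +{ok,retry,err} → &{ok,retry,err}  (internal→external)
        [ok]
          &{ok,retry} → +{ok,retry}  (external→internal)
            [ok]
              &{more,err} → +{more,err}  (external→internal)
                [more]
                  end ↦ end
                [err]
                  Y ↦ Y
            [retry]
              +{data,retry} → &{data,retry}  (internal→external)
                [data]
                  Y ↦ Y
                [retry]
                  Y ↦ Y
        [retry]
          !Unit → ?Unit
            !Int → ?Int
              Y ↦ Y
        [err]
          ?Bool → !Bool
            !Int → ?Int
              end ↦ end

!Int.?Int.rec Y.&{ok: +{ok: +{more: end, err: Y}, retry: &{data: Y, retry: Y}}, retry: ?Unit.?Int.Y, err: !Bool.?Int.end}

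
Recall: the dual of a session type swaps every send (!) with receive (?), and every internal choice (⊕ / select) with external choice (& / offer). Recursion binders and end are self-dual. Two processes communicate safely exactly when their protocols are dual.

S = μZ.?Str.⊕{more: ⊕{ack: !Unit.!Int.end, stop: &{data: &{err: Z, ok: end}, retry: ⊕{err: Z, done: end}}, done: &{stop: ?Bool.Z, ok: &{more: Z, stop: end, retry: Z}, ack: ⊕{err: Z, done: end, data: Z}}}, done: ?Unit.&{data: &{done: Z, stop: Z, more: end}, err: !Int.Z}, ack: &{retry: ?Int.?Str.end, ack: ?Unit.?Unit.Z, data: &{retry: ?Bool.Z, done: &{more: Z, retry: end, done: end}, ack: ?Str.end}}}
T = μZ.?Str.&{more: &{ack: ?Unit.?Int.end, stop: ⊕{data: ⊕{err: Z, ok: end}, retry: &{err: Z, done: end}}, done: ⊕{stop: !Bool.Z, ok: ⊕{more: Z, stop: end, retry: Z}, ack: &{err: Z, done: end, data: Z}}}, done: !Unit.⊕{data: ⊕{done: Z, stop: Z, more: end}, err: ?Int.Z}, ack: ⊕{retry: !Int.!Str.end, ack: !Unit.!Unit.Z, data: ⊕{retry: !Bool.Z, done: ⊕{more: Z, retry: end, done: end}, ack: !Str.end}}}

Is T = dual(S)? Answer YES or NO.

NO

μZ vs μZ  match (rec unchanged)
  ?Str vs ?Str  ✗ same direction on both sides — not dual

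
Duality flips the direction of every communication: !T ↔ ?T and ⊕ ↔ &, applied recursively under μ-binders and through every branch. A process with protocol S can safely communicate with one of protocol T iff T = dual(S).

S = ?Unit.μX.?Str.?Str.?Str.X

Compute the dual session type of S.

!Unit.μX.!Str.!Str.!Str.X

?Unit = !Unit
  μX = μX  (μ self-dual)
    ?Str = !Str
      ?Str = !Str
        ?Str = !Str
          dual(X) = X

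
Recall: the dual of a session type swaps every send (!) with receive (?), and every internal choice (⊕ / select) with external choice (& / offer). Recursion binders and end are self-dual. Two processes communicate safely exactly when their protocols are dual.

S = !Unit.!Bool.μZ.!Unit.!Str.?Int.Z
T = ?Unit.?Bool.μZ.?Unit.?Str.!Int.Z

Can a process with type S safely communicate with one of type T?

!Unit vs ?Unit  match
  !Bool vs ?Bool  match
    μZ vs μZ  match (rec unchanged)
      !Unit vs ?Unit  match
        !Str vs ?Str  match
          ?Int vs !Int  match
            Z vs Z  match

YES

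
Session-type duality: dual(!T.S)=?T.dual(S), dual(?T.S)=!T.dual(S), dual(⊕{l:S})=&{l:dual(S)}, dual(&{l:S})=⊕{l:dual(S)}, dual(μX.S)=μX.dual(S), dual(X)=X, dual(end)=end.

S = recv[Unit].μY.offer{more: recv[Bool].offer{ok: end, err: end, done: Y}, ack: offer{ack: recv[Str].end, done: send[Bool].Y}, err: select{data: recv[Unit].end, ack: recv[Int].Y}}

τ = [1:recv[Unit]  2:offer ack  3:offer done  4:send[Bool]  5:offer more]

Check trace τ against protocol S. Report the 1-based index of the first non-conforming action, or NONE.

NONE

@1 recv[Unit]  match  cont: μY.…
@2 offer ack  match  cont: offer{ack: recv[Str].end, done: send[Bool].μY.…}
@3 offer done  match  cont: send[Bool].μY.…
@4 send[Bool]  match  cont: μY.…
@5 offer more  match  cont: recv[Bool].offer{ok: end, err: end, done: μY.…}
all 5 steps conform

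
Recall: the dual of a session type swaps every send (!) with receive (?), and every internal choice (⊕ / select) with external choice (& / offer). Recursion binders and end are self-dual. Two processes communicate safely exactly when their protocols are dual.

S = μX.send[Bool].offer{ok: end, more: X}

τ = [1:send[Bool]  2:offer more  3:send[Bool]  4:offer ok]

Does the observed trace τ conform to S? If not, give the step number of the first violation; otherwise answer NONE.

NONE

step 1: send[Bool]  ok  residual = offer{ok: end, more: μX.…}
step 2: offer more  ok  residual = μX.…
step 3: send[Bool]  ok  residual = offer{ok: end, more: μX.…}
step 4: offer ok  ok  residual = end
trace exhausted — no violation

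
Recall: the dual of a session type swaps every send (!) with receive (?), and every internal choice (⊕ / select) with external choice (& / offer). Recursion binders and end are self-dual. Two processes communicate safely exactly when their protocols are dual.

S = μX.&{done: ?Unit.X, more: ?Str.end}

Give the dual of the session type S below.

μX → μX  (μ self-dual)
  &{done,more} → ⊕{done,more}  (&→⊕)
    [done]
      ?Unit → !Unit
        X ↦ X
    [more]
      ?Str → !Str
        end ↦ end

μX.⊕{done: !Unit.X, more: !Str.end}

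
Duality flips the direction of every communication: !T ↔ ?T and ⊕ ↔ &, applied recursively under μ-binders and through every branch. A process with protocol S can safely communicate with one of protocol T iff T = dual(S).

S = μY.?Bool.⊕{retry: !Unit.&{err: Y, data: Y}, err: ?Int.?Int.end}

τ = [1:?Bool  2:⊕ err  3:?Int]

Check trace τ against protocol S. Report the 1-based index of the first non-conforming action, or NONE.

@1 ?Bool  ok  residual = ⊕{retry: !Unit.&{err: μY.…, data: μY.…}, err: ?Int.?Int.end}
@2 ⊕ err  ok  residual = ?Int.?Int.end
@3 ?Int  ok  residual = ?Int.end
τ conforms to S (length 3)

NONE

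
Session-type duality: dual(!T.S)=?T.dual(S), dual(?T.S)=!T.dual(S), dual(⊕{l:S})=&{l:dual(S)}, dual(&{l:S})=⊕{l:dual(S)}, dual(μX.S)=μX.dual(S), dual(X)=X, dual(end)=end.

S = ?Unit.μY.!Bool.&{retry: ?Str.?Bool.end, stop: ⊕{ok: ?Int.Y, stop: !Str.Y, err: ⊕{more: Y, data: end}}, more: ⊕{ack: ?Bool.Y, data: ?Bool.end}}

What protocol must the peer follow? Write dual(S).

?Unit → !Unit
  μY → μY  (rec unchanged)
    !Bool → ?Bool
      &{retry,stop,more} → ⊕{retry,stop,more}  (&→⊕)
        • retry:
          ?Str → !Str
            ?Bool → !Bool
              end ↦ end
        • stop:
          ⊕{ok,stop,err} → &{ok,stop,err}  (select→offer)
            • ok:
              ?Int → !Int
                Y ↦ Y
            • stop:
              !Str → ?Str
                Y ↦ Y
            • err:
              ⊕{more,data} → &{more,data}  (select→offer)
                • more:
                  Y ↦ Y
                • data:
                  end ↦ end
        • more:
          ⊕{ack,data} → &{ack,data}  (select→offer)
            • ack:
              ?Bool → !Bool
                Y ↦ Y
            • data:
              ?Bool → !Bool
                end ↦ end

!Unit.μY.?Bool.⊕{retry: !Str.!Bool.end, stop: &{ok: !Int.Y, stop: ?Str.Y, err: &{more: Y, data: end}}, more: &{ack: !Bool.Y, data: !Bool.end}}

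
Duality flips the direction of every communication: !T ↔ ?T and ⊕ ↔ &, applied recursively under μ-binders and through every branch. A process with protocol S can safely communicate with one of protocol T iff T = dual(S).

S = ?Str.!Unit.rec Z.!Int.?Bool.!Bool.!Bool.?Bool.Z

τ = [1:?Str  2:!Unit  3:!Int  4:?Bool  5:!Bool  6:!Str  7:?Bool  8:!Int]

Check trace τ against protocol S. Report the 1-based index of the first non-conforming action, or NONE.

6

[1] ?Str  match  cont: !Unit.rec Z.…
[2] !Unit  match  cont: rec Z.…
[3] !Int  match  cont: ?Bool.!Bool.!Bool.?Bool.rec Z.…
[4] ?Bool  match  cont: !Bool.!Bool.?Bool.rec Z.…
[5] !Bool  match  cont: !Bool.?Bool.rec Z.…
[6] got !Str, protocol expects !Bool  ✗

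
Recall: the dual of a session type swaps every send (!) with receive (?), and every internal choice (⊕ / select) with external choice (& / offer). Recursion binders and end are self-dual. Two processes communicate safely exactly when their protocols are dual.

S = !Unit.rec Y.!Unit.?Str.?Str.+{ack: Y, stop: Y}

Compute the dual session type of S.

!Unit ↦ ?Unit
  rec Y ↦ rec Y  (rec unchanged)
    !Unit ↦ ?Unit
      ?Str ↦ !Str
        ?Str ↦ !Str
          +{ack,stop} ↦ &{ack,stop}  (select→offer)
            • ack:
              Y ↦ Y
            • stop:
              Y ↦ Y

?Unit.rec Y.?Unit.!Str.!Str.&{ack: Y, stop: Y}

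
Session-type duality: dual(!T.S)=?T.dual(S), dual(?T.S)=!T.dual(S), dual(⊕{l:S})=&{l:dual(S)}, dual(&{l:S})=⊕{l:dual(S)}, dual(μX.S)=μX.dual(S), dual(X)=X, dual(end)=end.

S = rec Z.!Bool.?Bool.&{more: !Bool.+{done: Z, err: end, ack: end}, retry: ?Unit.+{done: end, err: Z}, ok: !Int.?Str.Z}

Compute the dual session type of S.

rec Z → rec Z  (rec unchanged)
  !Bool → ?Bool
    ?Bool → !Bool
      &{more,retry,ok} → +{more,retry,ok}  (external→internal)
        [more]
          !Bool → ?Bool
            +{done,err,ack} → &{done,err,ack}  (⊕→&)
              [done]
                Z self-dual
              [err]
                end self-dual
              [ack]
                end self-dual
        [retry]
          ?Unit → !Unit
            +{done,err} → &{done,err}  (⊕→&)
              [done]
                end self-dual
              [err]
                Z self-dual
        [ok]
          !Int → ?Int
            ?Str → !Str
              Z self-dual

rec Z.?Bool.!Bool.+{more: ?Bool.&{done: Z, err: end, ack: end}, retry: !Unit.&{done: end, err: Z}, ok: ?Int.!Str.Z}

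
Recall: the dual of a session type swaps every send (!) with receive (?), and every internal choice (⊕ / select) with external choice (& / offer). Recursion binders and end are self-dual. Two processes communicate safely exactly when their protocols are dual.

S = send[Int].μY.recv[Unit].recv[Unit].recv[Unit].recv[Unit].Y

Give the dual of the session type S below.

recv[Int].μY.send[Unit].send[Unit].send[Unit].send[Unit].Y

send[Int] → recv[Int]
  μY → μY  (rec unchanged)
    recv[Unit] → send[Unit]
      recv[Unit] → send[Unit]
        recv[Unit] → send[Unit]
          recv[Unit] → send[Unit]
            Y self-dual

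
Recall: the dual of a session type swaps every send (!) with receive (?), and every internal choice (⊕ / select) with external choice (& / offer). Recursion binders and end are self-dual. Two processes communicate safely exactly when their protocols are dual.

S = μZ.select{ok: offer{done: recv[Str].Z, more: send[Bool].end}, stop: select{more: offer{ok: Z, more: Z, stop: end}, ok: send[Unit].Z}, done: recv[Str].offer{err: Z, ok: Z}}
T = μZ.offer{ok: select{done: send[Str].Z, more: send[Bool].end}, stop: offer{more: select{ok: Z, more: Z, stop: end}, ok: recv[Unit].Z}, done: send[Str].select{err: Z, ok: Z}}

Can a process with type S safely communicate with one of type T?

NO

μZ | μZ  ✓ (binder kept)
  select{ok,stop,done} | offer{ok,stop,done}  ✓ labels match
    case ok:
      offer{done,more} | select{done,more}  ✓ labels match
        case done:
          recv[Str] | send[Str]  ✓
            Z | Z  ✓
        case more:
          send[Bool] | send[Bool]  ✗ same direction on both sides — not dual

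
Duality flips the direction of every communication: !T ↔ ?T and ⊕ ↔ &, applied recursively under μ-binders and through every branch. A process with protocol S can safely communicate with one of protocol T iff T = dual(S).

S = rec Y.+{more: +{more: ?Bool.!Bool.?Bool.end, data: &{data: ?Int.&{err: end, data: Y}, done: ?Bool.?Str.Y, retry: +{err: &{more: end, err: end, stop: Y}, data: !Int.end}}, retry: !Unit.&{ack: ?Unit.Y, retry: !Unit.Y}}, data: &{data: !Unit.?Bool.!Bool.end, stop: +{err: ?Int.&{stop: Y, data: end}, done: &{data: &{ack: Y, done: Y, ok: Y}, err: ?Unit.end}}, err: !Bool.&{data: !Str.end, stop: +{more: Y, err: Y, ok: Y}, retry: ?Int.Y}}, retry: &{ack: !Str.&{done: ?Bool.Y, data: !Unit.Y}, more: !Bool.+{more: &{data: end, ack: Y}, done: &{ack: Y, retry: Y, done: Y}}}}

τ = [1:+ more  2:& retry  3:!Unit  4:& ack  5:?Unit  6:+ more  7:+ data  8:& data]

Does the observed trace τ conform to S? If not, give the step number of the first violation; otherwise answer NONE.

2

[1] + more  ✓  cont: +{more: ?Bool.!Bool.?Bool.end, data: &{data: ?Int.&{err: end, data: rec Y.…}, done: ?Bool.?Str.rec Y.…, retry: +{err: &{more: end, err: end, stop: rec Y.…}, data: !Int.end}}, retry: !Unit.&{ack: ?Unit.rec Y.…, retry: !Unit.rec Y.…}}
[2] got & retry, protocol expects + more or + data or + retry  ✗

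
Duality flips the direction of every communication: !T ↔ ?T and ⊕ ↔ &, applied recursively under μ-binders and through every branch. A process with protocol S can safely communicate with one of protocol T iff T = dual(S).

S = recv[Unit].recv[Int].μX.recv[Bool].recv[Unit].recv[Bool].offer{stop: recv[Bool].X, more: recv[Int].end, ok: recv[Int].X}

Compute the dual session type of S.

recv[Unit] → send[Unit]
  recv[Int] → send[Int]
    μX → μX  (μ self-dual)
      recv[Bool] → send[Bool]
        recv[Unit] → send[Unit]
          recv[Bool] → send[Bool]
            offer{stop,more,ok} → select{stop,more,ok}  (offer→select)
              case stop:
                recv[Bool] → send[Bool]
                  X self-dual
              case more:
                recv[Int] → send[Int]
                  end self-dual
              case ok:
                recv[Int] → send[Int]
                  X self-dual

send[Unit].send[Int].μX.send[Bool].send[Unit].send[Bool].select{stop: send[Bool].X, more: send[Int].end, ok: send[Int].X}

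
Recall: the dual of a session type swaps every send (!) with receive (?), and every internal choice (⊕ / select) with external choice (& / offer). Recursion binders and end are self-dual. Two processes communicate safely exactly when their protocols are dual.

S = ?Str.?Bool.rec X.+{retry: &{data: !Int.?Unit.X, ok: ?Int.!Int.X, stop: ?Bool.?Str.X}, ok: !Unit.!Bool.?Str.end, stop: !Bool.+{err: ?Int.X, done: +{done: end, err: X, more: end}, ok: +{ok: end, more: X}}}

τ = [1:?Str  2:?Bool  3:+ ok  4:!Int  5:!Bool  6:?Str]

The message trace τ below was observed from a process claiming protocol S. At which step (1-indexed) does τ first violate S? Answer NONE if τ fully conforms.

4

@1 ?Str  ✓  cont: ?Bool.rec X.…
@2 ?Bool  ✓  cont: rec X.…
@3 + ok  ✓  cont: !Unit.!Bool.?Str.end
@4 got !Int, protocol expects !Unit  ✗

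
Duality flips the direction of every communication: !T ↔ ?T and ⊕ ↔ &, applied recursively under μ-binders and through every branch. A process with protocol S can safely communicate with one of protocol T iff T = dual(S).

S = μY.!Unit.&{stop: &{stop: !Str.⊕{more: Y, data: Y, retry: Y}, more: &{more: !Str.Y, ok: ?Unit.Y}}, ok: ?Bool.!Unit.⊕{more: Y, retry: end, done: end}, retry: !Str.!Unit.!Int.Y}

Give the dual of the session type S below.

μY = μY  (rec unchanged)
  !Unit = ?Unit
    &{stop,ok,retry} = ⊕{stop,ok,retry}  (external→internal)
      • stop:
        &{stop,more} = ⊕{stop,more}  (external→internal)
          • stop:
            !Str = ?Str
              ⊕{more,data,retry} = &{more,data,retry}  (⊕→&)
                • more:
                  dual(Y) = Y
                • data:
                  dual(Y) = Y
                • retry:
                  dual(Y) = Y
          • more:
            &{more,ok} = ⊕{more,ok}  (external→internal)
              • more:
                !Str = ?Str
                  dual(Y) = Y
              • ok:
                ?Unit = !Unit
                  dual(Y) = Y
      • ok:
        ?Bool = !Bool
          !Unit = ?Unit
            ⊕{more,retry,done} = &{more,retry,done}  (⊕→&)
              • more:
                dual(Y) = Y
              • retry:
                dual(end) = end
              • done:
                dual(end) = end
      • retry:
        !Str = ?Str
          !Unit = ?Unit
            !Int = ?Int
              dual(Y) = Y

μY.?Unit.⊕{stop: ⊕{stop: ?Str.&{more: Y, data: Y, retry: Y}, more: ⊕{more: ?Str.Y, ok: !Unit.Y}}, ok: !Bool.?Unit.&{more: Y, retry: end, done: end}, retry: ?Str.?Unit.?Int.Y}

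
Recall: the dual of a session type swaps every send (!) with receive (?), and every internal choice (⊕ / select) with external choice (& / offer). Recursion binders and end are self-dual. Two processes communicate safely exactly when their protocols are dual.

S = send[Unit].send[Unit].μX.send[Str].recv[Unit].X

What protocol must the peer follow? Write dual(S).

send[Unit] → recv[Unit]
  send[Unit] → recv[Unit]
    μX → μX  (rec unchanged)
      send[Str] → recv[Str]
        recv[Unit] → send[Unit]
          dual(X) = X

recv[Unit].recv[Unit].μX.recv[Str].send[Unit].X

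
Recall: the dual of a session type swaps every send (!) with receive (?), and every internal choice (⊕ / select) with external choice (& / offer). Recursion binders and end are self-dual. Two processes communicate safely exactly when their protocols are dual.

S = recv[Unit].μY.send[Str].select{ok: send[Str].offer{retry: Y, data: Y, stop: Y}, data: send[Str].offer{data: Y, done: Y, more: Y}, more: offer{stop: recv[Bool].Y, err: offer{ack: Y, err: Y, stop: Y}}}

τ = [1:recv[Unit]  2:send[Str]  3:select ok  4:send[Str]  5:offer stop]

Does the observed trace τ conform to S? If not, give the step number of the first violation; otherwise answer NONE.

NONE

@1 recv[Unit]  ✓  cont: μY.…
@2 send[Str]  ✓  cont: select{ok: send[Str].offer{retry: μY.…, data: μY.…, stop: μY.…}, data: send[Str].offer{data: μY.…, done: μY.…, more: μY.…}, more: offer{stop: recv[Bool].μY.…, err: offer{ack: μY.…, err: μY.…, stop: μY.…}}}
@3 select ok  ✓  cont: send[Str].offer{retry: μY.…, data: μY.…, stop: μY.…}
@4 send[Str]  ✓  cont: offer{retry: μY.…, data: μY.…, stop: μY.…}
@5 offer stop  ✓  cont: μY.…
τ conforms to S (length 5)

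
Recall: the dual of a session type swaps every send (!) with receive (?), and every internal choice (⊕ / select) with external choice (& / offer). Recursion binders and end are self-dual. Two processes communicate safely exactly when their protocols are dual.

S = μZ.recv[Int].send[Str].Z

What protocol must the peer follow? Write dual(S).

μZ.send[Int].recv[Str].Z

μZ = μZ  (binder kept)
  recv[Int] = send[Int]
    send[Str] = recv[Str]
      Z ↦ Z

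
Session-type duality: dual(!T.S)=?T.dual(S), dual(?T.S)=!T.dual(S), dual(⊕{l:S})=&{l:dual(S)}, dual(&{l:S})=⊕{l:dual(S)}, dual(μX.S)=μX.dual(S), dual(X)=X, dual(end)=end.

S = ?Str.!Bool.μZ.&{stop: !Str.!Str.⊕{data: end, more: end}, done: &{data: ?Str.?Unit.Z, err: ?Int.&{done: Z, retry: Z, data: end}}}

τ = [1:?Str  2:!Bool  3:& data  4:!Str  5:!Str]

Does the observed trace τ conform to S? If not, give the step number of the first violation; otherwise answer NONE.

step 1: ?Str  match  residual = !Bool.μZ.…
step 2: !Bool  match  residual = μZ.…
step 3: got & data, protocol expects & stop or & done  ✗

3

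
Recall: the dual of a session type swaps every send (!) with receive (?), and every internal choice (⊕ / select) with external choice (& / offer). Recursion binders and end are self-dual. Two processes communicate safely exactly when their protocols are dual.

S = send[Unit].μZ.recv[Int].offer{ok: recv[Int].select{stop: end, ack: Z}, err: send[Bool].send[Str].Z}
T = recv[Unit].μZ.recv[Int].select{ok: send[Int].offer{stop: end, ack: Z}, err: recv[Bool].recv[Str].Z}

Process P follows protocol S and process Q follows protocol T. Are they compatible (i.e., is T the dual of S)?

NO

send[Unit] | recv[Unit]  ✓
  μZ | μZ  ✓ (μ self-dual)
    recv[Int] | recv[Int]  ✗ same direction on both sides — not dual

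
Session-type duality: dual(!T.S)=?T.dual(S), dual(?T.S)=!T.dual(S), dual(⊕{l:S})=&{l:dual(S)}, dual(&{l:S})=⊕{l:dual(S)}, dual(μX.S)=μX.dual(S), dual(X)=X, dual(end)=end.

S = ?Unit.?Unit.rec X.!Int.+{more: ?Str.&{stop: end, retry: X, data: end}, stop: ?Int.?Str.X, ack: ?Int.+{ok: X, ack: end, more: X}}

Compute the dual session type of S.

!Unit.!Unit.rec X.?Int.&{more: !Str.+{stop: end, retry: X, data: end}, stop: !Int.!Str.X, ack: !Int.&{ok: X, ack: end, more: X}}

?Unit → !Unit
  ?Unit → !Unit
    rec X → rec X  (rec unchanged)
      !Int → ?Int
        +{more,stop,ack} → &{more,stop,ack}  (⊕→&)
          • more:
            ?Str → !Str
              &{stop,retry,data} → +{stop,retry,data}  (&→⊕)
                • stop:
                  dual(end) = end
                • retry:
                  dual(X) = X
                • data:
                  dual(end) = end
          • stop:
            ?Int → !Int
              ?Str → !Str
                dual(X) = X
          • ack:
            ?Int → !Int
              +{ok,ack,more} → &{ok,ack,more}  (⊕→&)
                • ok:
                  dual(X) = X
                • ack:
                  dual(end) = end
                • more:
                  dual(X) = X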